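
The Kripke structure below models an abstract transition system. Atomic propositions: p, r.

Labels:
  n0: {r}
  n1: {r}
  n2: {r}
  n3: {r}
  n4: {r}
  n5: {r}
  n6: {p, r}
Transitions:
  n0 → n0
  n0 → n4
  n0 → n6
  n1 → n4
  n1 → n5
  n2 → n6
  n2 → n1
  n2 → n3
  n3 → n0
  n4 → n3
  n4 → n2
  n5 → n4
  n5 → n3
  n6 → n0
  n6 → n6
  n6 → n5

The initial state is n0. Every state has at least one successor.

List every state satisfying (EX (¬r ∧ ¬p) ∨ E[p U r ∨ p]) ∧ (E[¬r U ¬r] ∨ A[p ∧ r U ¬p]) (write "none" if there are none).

States satisfying ¬r ∧ ¬p: ∅.
States satisfying EX (¬r ∧ ¬p): ∅.
States satisfying p: {n6}.
States satisfying r ∨ p: {n0, n1, n2, n3, n4, n5, n6}.
States satisfying E[p U r ∨ p]: {n0, n1, n2, n3, n4, n5, n6}.
States satisfying EX (¬r ∧ ¬p) ∨ E[p U r ∨ p]: {n0, n1, n2, n3, n4, n5, n6}.
States satisfying ¬r: ∅.
States satisfying E[¬r U ¬r]: ∅.
States satisfying p ∧ r: {n6}.
States satisfying ¬p: {n0, n1, n2, n3, n4, n5}.
States satisfying A[p ∧ r U ¬p]: {n0, n1, n2, n3, n4, n5}.
States satisfying E[¬r U ¬r] ∨ A[p ∧ r U ¬p]: {n0, n1, n2, n3, n4, n5}.
States satisfying (EX (¬r ∧ ¬p) ∨ E[p U r ∨ p]) ∧ (E[¬r U ¬r] ∨ A[p ∧ r U ¬p]): {n0, n1, n2, n3, n4, n5}.

{n0, n1, n2, n3, n4, n5}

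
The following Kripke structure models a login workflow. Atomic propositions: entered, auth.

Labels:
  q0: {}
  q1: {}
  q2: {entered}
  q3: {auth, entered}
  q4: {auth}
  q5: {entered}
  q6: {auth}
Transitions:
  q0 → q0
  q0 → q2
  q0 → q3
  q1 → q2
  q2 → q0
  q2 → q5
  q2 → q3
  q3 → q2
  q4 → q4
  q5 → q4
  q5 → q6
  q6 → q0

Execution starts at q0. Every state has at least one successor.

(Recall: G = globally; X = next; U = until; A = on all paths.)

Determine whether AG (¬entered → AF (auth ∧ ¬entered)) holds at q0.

States satisfying ¬entered → AF (auth ∧ ¬entered): {q2, q3, q4, q5, q6}.
States satisfying AG (¬entered → AF (auth ∧ ¬entered)): {q4}.
q0 is reachable from q0 and violates ¬entered → AF (auth ∧ ¬entered), so AG fails at q0.
q0 ∉ Sat(AG (¬entered → AF (auth ∧ ¬entered))).

Violated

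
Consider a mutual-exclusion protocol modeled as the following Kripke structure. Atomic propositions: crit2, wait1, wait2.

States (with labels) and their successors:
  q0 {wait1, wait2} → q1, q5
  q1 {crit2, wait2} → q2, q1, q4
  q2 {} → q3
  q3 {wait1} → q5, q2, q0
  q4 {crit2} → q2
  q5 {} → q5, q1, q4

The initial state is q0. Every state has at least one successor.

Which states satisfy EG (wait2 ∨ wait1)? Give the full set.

{q0, q1, q3}

States satisfying wait2 ∨ wait1: {q0, q1, q3}.
States satisfying EG (wait2 ∨ wait1): {q0, q1, q3}.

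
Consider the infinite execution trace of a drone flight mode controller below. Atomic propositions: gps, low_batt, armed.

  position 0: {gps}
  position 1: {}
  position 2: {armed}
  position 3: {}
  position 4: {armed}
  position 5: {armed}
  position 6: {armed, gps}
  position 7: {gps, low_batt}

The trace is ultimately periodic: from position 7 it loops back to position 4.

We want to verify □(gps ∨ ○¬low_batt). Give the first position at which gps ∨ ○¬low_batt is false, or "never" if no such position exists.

gps ∨ ○¬low_batt holds at every position 0..7, and those are all the positions the trace ever visits, so the invariant □(gps ∨ ○¬low_batt) is never violated.

never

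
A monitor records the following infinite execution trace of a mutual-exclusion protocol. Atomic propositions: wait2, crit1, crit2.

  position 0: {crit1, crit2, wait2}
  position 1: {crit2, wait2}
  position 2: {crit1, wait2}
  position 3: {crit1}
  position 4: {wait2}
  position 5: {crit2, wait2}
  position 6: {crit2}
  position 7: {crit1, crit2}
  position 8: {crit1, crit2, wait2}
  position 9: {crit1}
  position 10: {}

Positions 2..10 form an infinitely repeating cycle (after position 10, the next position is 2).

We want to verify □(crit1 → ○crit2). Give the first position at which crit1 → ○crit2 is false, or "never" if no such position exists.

Check crit1 → ○crit2 at each position in order: 0 ✓, 1 ✓.
At position 2 the labels are {crit1, wait2} and the next position 3 has {crit1}, so crit1 → ○crit2 is false there. This is the first violation.

2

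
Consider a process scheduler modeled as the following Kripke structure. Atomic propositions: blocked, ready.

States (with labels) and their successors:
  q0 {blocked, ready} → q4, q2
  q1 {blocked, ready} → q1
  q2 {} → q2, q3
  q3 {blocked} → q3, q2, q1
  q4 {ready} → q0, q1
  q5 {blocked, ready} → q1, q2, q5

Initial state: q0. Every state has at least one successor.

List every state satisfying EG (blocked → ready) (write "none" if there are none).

{q0, q1, q2, q4, q5}

States satisfying blocked → ready: {q0, q1, q2, q4, q5}.
States satisfying EG (blocked → ready): {q0, q1, q2, q4, q5}.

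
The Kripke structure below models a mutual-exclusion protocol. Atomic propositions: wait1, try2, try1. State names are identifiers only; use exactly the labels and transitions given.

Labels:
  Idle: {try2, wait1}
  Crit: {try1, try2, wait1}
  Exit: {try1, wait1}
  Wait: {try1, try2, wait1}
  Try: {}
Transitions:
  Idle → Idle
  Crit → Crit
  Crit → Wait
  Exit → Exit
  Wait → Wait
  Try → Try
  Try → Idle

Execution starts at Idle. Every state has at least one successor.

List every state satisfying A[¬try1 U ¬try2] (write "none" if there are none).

States satisfying ¬try1: {Idle, Try}.
States satisfying ¬try2: {Exit, Try}.
States satisfying A[¬try1 U ¬try2]: {Exit, Try}.

{Exit, Try}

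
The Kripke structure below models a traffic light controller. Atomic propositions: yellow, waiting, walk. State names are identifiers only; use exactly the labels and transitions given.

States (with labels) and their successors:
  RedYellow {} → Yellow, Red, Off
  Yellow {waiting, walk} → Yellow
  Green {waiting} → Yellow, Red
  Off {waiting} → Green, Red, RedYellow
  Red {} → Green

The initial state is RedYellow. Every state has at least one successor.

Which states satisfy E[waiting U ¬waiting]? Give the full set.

States satisfying waiting: {Yellow, Green, Off}.
States satisfying ¬waiting: {RedYellow, Red}.
States satisfying E[waiting U ¬waiting]: {RedYellow, Green, Off, Red}.

{RedYellow, Green, Off, Red}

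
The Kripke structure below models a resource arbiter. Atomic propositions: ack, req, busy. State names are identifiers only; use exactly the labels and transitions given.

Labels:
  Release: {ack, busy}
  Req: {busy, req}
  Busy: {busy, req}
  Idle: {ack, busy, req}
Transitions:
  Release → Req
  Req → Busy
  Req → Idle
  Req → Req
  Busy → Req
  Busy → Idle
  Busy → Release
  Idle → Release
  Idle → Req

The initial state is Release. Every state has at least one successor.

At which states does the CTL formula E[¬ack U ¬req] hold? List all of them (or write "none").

States satisfying ¬ack: {Req, Busy}.
States satisfying ¬req: {Release}.
States satisfying E[¬ack U ¬req]: {Release, Req, Busy}.

{Release, Req, Busy}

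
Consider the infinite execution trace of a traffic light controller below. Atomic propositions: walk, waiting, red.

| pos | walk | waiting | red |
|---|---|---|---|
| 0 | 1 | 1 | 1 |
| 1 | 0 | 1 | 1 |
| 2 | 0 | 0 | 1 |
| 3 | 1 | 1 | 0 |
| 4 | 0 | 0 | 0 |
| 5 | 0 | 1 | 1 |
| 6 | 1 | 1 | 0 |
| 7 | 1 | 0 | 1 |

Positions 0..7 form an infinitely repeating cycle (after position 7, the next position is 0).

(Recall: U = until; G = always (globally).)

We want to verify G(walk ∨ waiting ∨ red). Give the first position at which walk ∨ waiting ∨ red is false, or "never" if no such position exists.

4

Check walk ∨ waiting ∨ red at each position in order: 0 ✓, 1 ✓, 2 ✓, 3 ✓.
At position 4 the labels are {}, so walk ∨ waiting ∨ red is false there. This is the first violation.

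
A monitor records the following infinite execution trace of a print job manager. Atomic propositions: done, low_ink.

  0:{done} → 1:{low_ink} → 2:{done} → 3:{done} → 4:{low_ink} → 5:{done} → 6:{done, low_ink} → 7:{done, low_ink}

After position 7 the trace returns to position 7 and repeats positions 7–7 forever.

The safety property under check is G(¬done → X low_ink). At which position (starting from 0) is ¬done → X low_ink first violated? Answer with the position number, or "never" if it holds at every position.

1

Check ¬done → X low_ink at each position in order: 0 ✓.
At position 1 the labels are {low_ink} and the next position 2 has {done}, so ¬done → X low_ink is false there. This is the first violation.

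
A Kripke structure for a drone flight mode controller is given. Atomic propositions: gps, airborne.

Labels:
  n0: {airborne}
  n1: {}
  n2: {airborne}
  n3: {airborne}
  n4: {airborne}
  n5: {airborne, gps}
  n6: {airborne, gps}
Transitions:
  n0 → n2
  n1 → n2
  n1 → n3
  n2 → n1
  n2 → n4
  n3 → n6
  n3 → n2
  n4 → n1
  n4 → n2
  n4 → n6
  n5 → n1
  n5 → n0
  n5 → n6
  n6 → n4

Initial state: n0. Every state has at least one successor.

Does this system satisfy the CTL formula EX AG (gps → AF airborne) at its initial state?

Satisfied

States satisfying AG (gps → AF airborne): {n0, n1, n2, n3, n4, n5, n6}.
States satisfying EX AG (gps → AF airborne): {n0, n1, n2, n3, n4, n5, n6}.
n0 ∈ Sat(EX AG (gps → AF airborne)).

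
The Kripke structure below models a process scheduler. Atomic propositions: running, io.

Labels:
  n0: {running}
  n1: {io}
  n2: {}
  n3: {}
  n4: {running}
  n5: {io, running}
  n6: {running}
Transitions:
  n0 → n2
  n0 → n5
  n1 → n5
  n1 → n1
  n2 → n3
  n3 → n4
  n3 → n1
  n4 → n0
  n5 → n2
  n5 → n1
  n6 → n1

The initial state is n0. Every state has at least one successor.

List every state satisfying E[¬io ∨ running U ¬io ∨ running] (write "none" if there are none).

{n0, n2, n3, n4, n5, n6}

States satisfying ¬io ∨ running: {n0, n2, n3, n4, n5, n6}.
States satisfying E[¬io ∨ running U ¬io ∨ running]: {n0, n2, n3, n4, n5, n6}.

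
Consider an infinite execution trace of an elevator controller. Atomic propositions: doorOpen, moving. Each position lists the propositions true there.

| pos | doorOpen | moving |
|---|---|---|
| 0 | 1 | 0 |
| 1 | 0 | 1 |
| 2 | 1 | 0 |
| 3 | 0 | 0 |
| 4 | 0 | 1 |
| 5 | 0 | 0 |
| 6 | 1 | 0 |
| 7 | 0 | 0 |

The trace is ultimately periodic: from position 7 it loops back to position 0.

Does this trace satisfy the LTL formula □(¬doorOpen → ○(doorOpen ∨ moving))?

¬doorOpen → ○(doorOpen ∨ moving) must hold at every position from 0 onward. It fails at position 4, so □(¬doorOpen → ○(doorOpen ∨ moving)) is false.
Positions where ¬doorOpen holds: 1, 3, 4, 5, 7.
Check ○(doorOpen ∨ moving) at each: 1→ok, 3→ok, 4→fails, 5→ok, 7→ok.

Violated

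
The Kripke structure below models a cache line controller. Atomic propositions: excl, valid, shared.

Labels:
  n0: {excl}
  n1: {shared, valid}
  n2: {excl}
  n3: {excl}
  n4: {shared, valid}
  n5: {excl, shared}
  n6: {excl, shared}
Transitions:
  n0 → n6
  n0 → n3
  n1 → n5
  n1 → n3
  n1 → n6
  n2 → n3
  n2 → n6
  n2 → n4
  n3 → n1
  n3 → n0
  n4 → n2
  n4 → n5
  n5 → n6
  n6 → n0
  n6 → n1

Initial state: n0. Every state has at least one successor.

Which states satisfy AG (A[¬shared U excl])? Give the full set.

none

States satisfying A[¬shared U excl]: {n0, n2, n3, n5, n6}.
States satisfying AG (A[¬shared U excl]): ∅.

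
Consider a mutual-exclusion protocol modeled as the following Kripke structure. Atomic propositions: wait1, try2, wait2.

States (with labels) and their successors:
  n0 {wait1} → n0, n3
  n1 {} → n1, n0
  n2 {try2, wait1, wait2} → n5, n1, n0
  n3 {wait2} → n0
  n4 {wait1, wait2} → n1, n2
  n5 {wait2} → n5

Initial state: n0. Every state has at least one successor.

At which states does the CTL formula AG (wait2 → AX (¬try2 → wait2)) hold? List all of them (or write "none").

{n5}

States satisfying wait2 → AX (¬try2 → wait2): {n0, n1, n5}.
States satisfying AG (wait2 → AX (¬try2 → wait2)): {n5}.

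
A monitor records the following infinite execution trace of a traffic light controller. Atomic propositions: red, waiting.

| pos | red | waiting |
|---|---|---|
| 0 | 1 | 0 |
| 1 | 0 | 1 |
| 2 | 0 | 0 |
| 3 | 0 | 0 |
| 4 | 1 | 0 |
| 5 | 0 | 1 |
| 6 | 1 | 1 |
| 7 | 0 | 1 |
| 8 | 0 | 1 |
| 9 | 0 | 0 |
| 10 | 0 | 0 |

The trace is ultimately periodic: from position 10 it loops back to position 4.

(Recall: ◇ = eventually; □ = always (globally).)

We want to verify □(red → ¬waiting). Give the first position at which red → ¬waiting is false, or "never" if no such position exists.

6

Check red → ¬waiting at each position in order: 0 ✓, 1 ✓, 2 ✓, 3 ✓, 4 ✓, 5 ✓.
At position 6 the labels are {red, waiting}, so red → ¬waiting is false there. This is the first violation.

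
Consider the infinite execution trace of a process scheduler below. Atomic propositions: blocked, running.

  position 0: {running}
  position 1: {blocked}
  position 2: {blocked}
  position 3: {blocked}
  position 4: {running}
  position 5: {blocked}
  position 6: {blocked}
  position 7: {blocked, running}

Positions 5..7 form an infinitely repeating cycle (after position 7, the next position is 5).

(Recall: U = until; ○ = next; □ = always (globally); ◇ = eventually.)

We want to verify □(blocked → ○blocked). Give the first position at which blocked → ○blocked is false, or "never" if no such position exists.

3

Check blocked → ○blocked at each position in order: 0 ✓, 1 ✓, 2 ✓.
At position 3 the labels are {blocked} and the next position 4 has {running}, so blocked → ○blocked is false there. This is the first violation.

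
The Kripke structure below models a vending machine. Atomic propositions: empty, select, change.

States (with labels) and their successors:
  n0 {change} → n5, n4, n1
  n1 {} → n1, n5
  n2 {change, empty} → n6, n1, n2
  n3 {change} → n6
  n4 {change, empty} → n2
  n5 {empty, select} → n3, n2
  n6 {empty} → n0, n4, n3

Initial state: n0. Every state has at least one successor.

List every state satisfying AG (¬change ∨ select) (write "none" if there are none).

States satisfying ¬change ∨ select: {n1, n5, n6}.
States satisfying AG (¬change ∨ select): ∅.

none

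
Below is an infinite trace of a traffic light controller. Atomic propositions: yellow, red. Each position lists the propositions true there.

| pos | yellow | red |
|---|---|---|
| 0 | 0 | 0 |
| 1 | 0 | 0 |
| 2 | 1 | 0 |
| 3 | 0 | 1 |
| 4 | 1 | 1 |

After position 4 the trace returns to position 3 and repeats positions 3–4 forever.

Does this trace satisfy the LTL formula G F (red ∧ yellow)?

F (red ∧ yellow) holds at every position 0..4, and those are all positions ever visited, so G F (red ∧ yellow) holds.

Yes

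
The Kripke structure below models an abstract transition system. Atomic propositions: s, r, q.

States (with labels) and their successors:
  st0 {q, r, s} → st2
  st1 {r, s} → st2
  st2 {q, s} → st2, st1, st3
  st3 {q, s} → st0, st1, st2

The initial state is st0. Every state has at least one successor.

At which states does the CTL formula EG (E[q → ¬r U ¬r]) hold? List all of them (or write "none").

{st1, st2, st3}

States satisfying E[q → ¬r U ¬r]: {st1, st2, st3}.
States satisfying EG (E[q → ¬r U ¬r]): {st1, st2, st3}.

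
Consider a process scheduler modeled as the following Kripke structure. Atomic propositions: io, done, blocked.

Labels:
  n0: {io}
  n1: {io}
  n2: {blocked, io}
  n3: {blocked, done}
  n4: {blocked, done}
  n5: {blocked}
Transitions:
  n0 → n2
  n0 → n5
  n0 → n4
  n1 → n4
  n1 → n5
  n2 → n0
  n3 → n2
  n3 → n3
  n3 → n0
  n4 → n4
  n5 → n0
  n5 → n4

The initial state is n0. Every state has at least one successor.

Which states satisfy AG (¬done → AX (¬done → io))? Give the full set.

{n4}

States satisfying ¬done → AX (¬done → io): {n2, n3, n4, n5}.
States satisfying AG (¬done → AX (¬done → io)): {n4}.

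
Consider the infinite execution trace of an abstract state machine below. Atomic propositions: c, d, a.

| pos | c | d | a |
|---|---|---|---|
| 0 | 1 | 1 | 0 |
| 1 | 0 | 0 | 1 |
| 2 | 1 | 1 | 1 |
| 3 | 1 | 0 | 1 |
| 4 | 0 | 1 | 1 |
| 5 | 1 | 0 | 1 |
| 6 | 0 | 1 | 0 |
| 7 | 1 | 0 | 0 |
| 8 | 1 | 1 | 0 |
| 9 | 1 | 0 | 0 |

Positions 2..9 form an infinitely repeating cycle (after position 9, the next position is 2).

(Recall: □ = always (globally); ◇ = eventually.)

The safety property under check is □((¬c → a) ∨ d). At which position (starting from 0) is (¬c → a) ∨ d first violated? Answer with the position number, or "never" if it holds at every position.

(¬c → a) ∨ d holds at every position 0..9, and those are all the positions the trace ever visits, so the invariant □((¬c → a) ∨ d) is never violated.

never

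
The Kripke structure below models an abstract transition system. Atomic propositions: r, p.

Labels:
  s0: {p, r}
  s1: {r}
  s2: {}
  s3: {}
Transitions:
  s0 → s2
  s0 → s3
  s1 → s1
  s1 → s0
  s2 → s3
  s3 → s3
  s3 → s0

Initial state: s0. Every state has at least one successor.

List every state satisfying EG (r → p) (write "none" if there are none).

States satisfying r → p: {s0, s2, s3}.
States satisfying EG (r → p): {s0, s2, s3}.

{s0, s2, s3}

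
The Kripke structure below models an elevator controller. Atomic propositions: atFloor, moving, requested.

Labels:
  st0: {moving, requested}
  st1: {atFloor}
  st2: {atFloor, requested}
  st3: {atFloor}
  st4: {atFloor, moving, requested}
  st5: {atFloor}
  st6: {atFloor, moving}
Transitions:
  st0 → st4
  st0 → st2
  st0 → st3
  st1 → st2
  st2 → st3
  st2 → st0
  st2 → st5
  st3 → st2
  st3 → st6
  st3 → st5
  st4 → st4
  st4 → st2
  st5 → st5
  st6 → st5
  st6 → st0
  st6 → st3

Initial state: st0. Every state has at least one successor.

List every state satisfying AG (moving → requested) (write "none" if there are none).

{st5}

States satisfying moving → requested: {st0, st1, st2, st3, st4, st5}.
States satisfying AG (moving → requested): {st5}.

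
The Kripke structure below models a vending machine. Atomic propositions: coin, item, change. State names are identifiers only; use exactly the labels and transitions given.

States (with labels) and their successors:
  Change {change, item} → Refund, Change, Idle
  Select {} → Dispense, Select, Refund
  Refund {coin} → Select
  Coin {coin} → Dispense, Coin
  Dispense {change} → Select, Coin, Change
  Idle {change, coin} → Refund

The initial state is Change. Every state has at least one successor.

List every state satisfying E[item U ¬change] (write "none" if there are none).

States satisfying item: {Change}.
States satisfying ¬change: {Select, Refund, Coin}.
States satisfying E[item U ¬change]: {Change, Select, Refund, Coin}.

{Change, Select, Refund, Coin}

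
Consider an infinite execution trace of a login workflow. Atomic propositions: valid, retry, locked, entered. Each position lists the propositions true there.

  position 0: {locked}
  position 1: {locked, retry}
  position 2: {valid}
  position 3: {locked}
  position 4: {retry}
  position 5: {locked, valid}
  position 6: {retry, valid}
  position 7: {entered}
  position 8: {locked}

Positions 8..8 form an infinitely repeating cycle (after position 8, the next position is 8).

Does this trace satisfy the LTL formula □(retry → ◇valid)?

retry → ◇valid holds at every position 0..8, and those are all positions ever visited, so □(retry → ◇valid) holds.
Positions where retry holds: 1, 4, 6.
Check ◇valid at each: 1→ok, 4→ok, 6→ok.

Yes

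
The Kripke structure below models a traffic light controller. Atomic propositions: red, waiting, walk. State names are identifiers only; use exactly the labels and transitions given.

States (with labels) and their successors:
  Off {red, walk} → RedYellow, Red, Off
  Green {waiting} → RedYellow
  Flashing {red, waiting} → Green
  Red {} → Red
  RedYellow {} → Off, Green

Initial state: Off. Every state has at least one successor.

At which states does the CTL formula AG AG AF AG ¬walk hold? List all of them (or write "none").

{Red}

States satisfying AG AF AG ¬walk: {Red}.
States satisfying AG AG AF AG ¬walk: {Red}.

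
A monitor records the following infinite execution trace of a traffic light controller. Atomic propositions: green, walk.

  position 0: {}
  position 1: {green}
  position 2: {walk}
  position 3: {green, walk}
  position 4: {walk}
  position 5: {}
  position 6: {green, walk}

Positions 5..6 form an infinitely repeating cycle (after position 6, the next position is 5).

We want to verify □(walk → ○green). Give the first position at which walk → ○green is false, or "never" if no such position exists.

Check walk → ○green at each position in order: 0 ✓, 1 ✓, 2 ✓.
At position 3 the labels are {green, walk} and the next position 4 has {walk}, so walk → ○green is false there. This is the first violation.

3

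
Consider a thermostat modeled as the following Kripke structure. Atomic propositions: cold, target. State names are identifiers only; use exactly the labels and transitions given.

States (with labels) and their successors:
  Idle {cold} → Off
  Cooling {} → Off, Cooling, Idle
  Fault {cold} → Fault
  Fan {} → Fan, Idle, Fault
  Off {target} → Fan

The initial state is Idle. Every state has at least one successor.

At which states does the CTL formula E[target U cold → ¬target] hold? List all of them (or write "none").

{Idle, Cooling, Fault, Fan, Off}

States satisfying target: {Off}.
States satisfying cold → ¬target: {Idle, Cooling, Fault, Fan, Off}.
States satisfying E[target U cold → ¬target]: {Idle, Cooling, Fault, Fan, Off}.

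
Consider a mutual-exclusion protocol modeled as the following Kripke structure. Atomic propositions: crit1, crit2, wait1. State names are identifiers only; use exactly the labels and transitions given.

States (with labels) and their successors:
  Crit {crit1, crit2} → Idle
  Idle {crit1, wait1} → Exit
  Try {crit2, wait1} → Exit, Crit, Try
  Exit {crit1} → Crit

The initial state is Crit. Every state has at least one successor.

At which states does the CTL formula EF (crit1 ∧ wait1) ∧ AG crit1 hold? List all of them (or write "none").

{Crit, Idle, Exit}

States satisfying crit1 ∧ wait1: {Idle}.
States satisfying EF (crit1 ∧ wait1): {Crit, Idle, Try, Exit}.
States satisfying crit1: {Crit, Idle, Exit}.
States satisfying AG crit1: {Crit, Idle, Exit}.
States satisfying EF (crit1 ∧ wait1) ∧ AG crit1: {Crit, Idle, Exit}.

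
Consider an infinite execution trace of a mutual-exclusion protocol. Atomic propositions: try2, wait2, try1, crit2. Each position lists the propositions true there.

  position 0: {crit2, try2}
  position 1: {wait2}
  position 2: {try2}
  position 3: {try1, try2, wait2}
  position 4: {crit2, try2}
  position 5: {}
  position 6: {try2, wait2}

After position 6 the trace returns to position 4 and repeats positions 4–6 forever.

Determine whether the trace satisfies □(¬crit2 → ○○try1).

Violated

¬crit2 → ○○try1 must hold at every position from 0 onward. It fails at position 2, so □(¬crit2 → ○○try1) is false.
Positions where ¬crit2 holds: 1, 2, 3, 5, 6.
Check ○○try1 at each: 1→ok, 2→fails, 3→fails, 5→fails, 6→fails.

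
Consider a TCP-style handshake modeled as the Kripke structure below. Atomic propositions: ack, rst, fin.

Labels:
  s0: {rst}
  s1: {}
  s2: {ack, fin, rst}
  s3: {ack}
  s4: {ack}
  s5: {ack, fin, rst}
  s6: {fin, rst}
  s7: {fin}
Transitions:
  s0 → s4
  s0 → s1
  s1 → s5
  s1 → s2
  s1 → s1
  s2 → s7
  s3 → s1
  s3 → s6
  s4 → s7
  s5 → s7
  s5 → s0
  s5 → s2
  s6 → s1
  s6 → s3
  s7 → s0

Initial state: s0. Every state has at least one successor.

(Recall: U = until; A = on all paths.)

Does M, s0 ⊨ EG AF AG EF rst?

States satisfying AF AG EF rst: {s0, s1, s2, s3, s4, s5, s6, s7}.
States satisfying EG AF AG EF rst: {s0, s1, s2, s3, s4, s5, s6, s7}.
s0 ∈ Sat(EG AF AG EF rst).

Satisfied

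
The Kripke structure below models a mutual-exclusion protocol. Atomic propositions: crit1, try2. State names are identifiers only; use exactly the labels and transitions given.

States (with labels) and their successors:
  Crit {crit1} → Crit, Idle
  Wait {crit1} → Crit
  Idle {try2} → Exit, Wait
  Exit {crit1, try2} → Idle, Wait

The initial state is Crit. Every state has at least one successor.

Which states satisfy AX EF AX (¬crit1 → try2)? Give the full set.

States satisfying EF AX (¬crit1 → try2): {Crit, Wait, Idle, Exit}.
States satisfying AX EF AX (¬crit1 → try2): {Crit, Wait, Idle, Exit}.

{Crit, Wait, Idle, Exit}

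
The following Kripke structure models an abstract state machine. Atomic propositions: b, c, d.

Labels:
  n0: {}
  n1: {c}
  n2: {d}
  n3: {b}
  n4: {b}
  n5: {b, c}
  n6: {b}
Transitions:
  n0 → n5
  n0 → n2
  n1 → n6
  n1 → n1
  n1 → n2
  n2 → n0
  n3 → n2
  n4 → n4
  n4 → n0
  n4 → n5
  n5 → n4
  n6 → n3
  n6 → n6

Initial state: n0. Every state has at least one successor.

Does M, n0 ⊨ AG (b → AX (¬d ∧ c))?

Violated

States satisfying b → AX (¬d ∧ c): {n0, n1, n2}.
States satisfying AG (b → AX (¬d ∧ c)): ∅.
n4 is reachable from n0 and violates b → AX (¬d ∧ c), so AG fails at n0.
n0 ∉ Sat(AG (b → AX (¬d ∧ c))).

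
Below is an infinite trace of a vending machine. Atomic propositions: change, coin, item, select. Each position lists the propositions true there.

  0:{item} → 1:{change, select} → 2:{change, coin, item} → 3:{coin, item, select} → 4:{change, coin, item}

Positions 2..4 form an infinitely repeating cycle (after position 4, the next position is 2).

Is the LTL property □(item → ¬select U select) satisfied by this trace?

item → ¬select U select holds at every position 0..4, and those are all positions ever visited, so □(item → ¬select U select) holds.
Positions where item holds: 0, 2, 3, 4.
Check ¬select U select at each: 0→ok, 2→ok, 3→ok, 4→ok.

Satisfied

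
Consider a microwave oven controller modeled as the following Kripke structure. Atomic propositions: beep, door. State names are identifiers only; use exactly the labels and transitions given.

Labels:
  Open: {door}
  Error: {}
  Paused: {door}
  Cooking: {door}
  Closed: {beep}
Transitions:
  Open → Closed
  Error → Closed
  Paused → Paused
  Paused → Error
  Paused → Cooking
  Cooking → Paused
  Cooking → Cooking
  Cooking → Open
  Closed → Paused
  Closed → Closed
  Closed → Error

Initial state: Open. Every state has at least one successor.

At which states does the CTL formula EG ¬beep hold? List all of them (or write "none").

{Paused, Cooking}

States satisfying ¬beep: {Open, Error, Paused, Cooking}.
States satisfying EG ¬beep: {Paused, Cooking}.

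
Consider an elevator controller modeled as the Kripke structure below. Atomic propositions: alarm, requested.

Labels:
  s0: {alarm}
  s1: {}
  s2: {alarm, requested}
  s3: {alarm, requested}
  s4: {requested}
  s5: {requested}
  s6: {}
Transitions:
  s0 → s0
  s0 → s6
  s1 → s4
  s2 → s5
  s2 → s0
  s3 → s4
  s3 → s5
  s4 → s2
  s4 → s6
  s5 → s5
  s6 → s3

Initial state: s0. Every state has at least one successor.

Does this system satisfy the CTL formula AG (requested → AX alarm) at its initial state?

States satisfying requested → AX alarm: {s0, s1, s6}.
States satisfying AG (requested → AX alarm): ∅.
s2 is reachable from s0 and violates requested → AX alarm, so AG fails at s0.
s0 ∉ Sat(AG (requested → AX alarm)).

Does not hold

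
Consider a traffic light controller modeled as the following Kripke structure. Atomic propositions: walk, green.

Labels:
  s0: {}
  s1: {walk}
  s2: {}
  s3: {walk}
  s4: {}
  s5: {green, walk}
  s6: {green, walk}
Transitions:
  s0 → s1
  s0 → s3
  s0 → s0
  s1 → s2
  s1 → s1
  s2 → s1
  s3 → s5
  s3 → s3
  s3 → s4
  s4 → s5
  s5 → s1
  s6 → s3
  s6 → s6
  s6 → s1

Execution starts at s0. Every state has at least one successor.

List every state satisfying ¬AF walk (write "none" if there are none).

{s0}

States satisfying walk: {s1, s3, s5, s6}.
States satisfying AF walk: {s1, s2, s3, s4, s5, s6}.
States satisfying ¬AF walk: {s0}.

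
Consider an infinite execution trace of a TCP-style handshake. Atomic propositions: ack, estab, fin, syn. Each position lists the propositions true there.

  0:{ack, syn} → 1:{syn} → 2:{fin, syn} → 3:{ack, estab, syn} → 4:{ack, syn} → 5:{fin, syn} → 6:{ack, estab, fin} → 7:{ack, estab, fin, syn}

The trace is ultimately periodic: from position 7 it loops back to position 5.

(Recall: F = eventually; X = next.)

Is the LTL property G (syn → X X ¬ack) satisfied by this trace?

syn → X X ¬ack must hold at every position from 0 onward. It fails at position 1, so G (syn → X X ¬ack) is false.
Positions where syn holds: 0, 1, 2, 3, 4, 5, 7.
Check X X ¬ack at each: 0→ok, 1→fails, 2→fails, 3→ok, 4→fails, 5→fails, 7→fails.

No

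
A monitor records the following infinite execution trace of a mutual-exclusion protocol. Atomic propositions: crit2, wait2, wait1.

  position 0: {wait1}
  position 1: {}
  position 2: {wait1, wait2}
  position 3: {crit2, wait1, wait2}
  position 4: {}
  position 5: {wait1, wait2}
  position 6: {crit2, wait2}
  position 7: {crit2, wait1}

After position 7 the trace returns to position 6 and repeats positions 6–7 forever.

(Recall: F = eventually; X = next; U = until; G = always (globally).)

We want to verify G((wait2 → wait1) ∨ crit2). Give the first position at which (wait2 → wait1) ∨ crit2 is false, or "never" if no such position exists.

never

(wait2 → wait1) ∨ crit2 holds at every position 0..7, and those are all the positions the trace ever visits, so the invariant G((wait2 → wait1) ∨ crit2) is never violated.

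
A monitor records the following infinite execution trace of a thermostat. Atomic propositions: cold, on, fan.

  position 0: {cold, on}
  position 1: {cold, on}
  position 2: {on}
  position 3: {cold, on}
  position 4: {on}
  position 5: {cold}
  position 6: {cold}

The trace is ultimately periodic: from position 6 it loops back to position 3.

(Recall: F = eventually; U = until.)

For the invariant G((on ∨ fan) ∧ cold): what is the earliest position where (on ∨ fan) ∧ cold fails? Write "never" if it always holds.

Check (on ∨ fan) ∧ cold at each position in order: 0 ✓, 1 ✓.
At position 2 the labels are {on}, so (on ∨ fan) ∧ cold is false there. This is the first violation.

2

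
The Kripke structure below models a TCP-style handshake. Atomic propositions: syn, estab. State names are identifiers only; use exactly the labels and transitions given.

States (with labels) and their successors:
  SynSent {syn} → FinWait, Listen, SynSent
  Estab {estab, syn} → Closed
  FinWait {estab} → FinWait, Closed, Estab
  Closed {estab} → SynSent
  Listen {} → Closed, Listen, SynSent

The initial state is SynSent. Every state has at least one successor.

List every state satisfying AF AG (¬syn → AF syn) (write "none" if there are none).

none

States satisfying AG (¬syn → AF syn): ∅.
States satisfying AF AG (¬syn → AF syn): ∅.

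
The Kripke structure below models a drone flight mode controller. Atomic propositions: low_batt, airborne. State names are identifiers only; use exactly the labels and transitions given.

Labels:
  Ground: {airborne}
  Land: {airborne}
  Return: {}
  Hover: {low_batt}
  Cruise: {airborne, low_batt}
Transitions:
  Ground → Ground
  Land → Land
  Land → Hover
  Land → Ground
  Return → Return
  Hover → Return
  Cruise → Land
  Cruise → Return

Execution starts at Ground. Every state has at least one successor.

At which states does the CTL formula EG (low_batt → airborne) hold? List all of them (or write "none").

States satisfying low_batt → airborne: {Ground, Land, Return, Cruise}.
States satisfying EG (low_batt → airborne): {Ground, Land, Return, Cruise}.

{Ground, Land, Return, Cruise}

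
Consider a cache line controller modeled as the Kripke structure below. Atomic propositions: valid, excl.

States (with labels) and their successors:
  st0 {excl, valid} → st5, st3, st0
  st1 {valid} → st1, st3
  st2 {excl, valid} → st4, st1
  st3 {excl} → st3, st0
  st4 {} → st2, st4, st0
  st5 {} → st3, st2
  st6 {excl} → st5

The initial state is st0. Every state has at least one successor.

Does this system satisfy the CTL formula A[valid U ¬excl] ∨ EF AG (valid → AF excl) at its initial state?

Does not hold

States satisfying valid: {st0, st1, st2}.
States satisfying ¬excl: {st1, st4, st5}.
States satisfying A[valid U ¬excl]: {st1, st2, st4, st5}.
States satisfying AG (valid → AF excl): ∅.
States satisfying EF AG (valid → AF excl): ∅.
States satisfying A[valid U ¬excl] ∨ EF AG (valid → AF excl): {st1, st2, st4, st5}.
st0 ∉ Sat(A[valid U ¬excl] ∨ EF AG (valid → AF excl)).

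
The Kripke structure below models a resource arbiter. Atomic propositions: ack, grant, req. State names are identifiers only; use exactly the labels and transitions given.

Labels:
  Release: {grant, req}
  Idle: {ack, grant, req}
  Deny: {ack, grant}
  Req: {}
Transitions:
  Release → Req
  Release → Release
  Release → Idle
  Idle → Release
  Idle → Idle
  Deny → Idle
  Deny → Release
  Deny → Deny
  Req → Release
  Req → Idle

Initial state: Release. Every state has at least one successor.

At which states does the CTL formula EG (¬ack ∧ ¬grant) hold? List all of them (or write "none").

States satisfying ¬ack ∧ ¬grant: {Req}.
States satisfying EG (¬ack ∧ ¬grant): ∅.

none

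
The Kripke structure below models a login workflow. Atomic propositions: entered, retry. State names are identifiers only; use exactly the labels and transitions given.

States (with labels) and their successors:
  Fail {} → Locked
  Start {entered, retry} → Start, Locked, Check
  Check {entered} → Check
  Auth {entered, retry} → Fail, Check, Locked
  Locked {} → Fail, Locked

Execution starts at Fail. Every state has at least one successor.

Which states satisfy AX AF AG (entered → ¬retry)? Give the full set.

States satisfying AF AG (entered → ¬retry): {Fail, Check, Auth, Locked}.
States satisfying AX AF AG (entered → ¬retry): {Fail, Check, Auth, Locked}.

{Fail, Check, Auth, Locked}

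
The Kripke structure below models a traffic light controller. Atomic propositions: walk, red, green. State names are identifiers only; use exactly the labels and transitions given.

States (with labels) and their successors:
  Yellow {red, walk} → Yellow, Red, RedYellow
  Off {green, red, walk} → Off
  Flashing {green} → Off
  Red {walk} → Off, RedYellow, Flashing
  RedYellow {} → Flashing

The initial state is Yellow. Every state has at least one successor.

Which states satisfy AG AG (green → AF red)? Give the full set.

{Yellow, Off, Flashing, Red, RedYellow}

States satisfying AG (green → AF red): {Yellow, Off, Flashing, Red, RedYellow}.
States satisfying AG AG (green → AF red): {Yellow, Off, Flashing, Red, RedYellow}.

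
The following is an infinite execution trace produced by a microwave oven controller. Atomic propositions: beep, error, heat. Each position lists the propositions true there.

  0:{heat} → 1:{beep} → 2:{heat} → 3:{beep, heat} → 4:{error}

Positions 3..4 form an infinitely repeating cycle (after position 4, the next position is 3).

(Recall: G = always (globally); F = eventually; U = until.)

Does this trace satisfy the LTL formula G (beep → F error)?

beep → F error holds at every position 0..4, and those are all positions ever visited, so G (beep → F error) holds.
Positions where beep holds: 1, 3.
Check F error at each: 1→ok, 3→ok.

Yes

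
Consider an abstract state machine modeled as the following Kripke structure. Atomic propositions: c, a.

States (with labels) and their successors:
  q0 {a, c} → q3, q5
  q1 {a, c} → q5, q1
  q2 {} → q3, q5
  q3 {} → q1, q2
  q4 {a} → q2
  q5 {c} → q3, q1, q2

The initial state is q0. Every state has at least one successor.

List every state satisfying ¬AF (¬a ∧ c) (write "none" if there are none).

{q0, q1, q2, q3, q4}

States satisfying ¬a ∧ c: {q5}.
States satisfying AF (¬a ∧ c): {q5}.
States satisfying ¬AF (¬a ∧ c): {q0, q1, q2, q3, q4}.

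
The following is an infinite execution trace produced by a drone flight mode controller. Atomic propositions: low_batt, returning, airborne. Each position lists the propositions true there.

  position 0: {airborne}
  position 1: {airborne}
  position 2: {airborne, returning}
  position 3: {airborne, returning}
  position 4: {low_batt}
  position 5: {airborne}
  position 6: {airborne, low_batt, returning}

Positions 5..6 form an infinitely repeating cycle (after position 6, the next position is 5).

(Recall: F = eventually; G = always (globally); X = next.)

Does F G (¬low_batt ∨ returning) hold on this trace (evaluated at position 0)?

G (¬low_batt ∨ returning) holds at position 5, which is reachable from 0, so F G (¬low_batt ∨ returning) holds.

Satisfied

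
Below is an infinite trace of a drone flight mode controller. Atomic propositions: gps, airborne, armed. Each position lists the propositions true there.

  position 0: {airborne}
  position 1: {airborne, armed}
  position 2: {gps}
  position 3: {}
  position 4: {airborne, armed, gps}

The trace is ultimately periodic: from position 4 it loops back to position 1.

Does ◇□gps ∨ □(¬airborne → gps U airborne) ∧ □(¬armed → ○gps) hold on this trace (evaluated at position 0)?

Violated

□gps is false at every position 0..4, so it never becomes true and ◇□gps fails.
At position 0: ◇□gps is false; □(¬airborne → gps U airborne) ∧ □(¬armed → ○gps) is false; so ◇□gps ∨ □(¬airborne → gps U airborne) ∧ □(¬armed → ○gps) is false.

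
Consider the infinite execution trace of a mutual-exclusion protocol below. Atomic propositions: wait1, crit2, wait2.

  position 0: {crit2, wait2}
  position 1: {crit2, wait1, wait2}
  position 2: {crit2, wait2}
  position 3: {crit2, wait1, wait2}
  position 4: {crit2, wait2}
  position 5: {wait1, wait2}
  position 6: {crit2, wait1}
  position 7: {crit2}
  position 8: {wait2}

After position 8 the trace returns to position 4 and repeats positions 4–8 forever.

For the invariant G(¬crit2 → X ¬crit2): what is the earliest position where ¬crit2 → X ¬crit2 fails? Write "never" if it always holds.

5

Check ¬crit2 → X ¬crit2 at each position in order: 0 ✓, 1 ✓, 2 ✓, 3 ✓, 4 ✓.
At position 5 the labels are {wait1, wait2} and the next position 6 has {crit2, wait1}, so ¬crit2 → X ¬crit2 is false there. This is the first violation.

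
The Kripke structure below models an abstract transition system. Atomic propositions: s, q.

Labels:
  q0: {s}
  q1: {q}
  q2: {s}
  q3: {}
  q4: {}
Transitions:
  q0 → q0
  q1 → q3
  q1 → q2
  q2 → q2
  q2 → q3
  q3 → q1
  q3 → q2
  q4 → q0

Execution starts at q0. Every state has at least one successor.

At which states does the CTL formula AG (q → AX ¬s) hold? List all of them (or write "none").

States satisfying q → AX ¬s: {q0, q2, q3, q4}.
States satisfying AG (q → AX ¬s): {q0, q4}.

{q0, q4}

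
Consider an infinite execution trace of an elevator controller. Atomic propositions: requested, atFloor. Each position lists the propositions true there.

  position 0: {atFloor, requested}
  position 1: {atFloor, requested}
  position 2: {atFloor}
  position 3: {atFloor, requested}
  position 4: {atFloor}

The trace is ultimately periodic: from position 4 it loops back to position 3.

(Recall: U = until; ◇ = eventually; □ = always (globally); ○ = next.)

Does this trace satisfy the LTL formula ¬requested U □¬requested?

Violated

Walking from position 0: at position 0, □¬requested has not yet held and ¬requested fails, so ¬requested U □¬requested is false.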